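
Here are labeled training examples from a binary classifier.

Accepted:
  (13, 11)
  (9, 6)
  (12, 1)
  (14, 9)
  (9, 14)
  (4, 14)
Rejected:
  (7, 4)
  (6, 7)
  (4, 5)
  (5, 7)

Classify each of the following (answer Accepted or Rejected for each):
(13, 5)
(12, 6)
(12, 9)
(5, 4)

All 'Accepted' examples share one property — max ≥ 9 — and every 'Rejected' example lacks it.
(13, 5): Accepted (max 13).
(12, 6): Accepted (max 12).
(12, 9): Accepted (max 12).
(5, 4): Rejected (max 5).

Accepted, Accepted, Accepted, Rejected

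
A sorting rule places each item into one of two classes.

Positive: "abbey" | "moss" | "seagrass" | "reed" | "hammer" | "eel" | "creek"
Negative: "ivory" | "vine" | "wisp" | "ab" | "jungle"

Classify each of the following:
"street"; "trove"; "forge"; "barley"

Positive, Negative, Negative, Negative

A rule that fits every label: has a double letter — true of each 'Positive' example, false of each 'Negative' one.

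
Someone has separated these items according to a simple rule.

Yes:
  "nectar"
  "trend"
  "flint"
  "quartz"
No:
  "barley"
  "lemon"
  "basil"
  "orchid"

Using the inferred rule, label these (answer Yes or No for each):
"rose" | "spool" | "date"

No, No, Yes

Comparing the two groups points to one rule — contains 't'.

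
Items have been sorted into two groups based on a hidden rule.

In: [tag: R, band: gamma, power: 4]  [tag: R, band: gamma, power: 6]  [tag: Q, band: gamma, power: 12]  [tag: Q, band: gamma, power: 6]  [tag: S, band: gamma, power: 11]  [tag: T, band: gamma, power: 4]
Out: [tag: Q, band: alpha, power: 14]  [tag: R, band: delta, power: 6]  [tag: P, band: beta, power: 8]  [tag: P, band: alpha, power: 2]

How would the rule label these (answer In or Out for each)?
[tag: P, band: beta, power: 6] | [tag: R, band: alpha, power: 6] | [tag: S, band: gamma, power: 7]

Out, Out, In

The classifier is using: band is gamma.
Out: [tag: P, band: beta, power: 6], since band is beta. Out: [tag: R, band: alpha, power: 6], since band is alpha. In: [tag: S, band: gamma, power: 7], since band is gamma.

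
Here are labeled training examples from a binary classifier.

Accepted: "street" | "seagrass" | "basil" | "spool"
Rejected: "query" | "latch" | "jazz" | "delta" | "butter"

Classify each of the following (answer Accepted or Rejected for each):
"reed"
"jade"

Rejected, Rejected

The simplest hypothesis consistent with all the labels is: contains 's'.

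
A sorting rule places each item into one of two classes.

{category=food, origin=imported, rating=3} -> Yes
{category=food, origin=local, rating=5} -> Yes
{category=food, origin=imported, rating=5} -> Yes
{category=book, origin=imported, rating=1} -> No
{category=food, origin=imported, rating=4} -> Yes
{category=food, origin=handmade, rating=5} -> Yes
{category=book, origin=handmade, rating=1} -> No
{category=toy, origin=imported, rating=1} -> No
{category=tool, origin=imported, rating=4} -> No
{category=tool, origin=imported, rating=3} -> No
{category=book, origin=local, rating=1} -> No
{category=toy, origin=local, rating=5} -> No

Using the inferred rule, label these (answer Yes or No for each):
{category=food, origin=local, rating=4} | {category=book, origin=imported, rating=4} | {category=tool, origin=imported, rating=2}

Yes, No, No

The common property of the 'Yes' items is: category is food. No 'No' item has it.
{category=food, origin=local, rating=4}: Yes (category is food). {category=book, origin=imported, rating=4}: No (category is book). {category=tool, origin=imported, rating=2}: No (category is tool).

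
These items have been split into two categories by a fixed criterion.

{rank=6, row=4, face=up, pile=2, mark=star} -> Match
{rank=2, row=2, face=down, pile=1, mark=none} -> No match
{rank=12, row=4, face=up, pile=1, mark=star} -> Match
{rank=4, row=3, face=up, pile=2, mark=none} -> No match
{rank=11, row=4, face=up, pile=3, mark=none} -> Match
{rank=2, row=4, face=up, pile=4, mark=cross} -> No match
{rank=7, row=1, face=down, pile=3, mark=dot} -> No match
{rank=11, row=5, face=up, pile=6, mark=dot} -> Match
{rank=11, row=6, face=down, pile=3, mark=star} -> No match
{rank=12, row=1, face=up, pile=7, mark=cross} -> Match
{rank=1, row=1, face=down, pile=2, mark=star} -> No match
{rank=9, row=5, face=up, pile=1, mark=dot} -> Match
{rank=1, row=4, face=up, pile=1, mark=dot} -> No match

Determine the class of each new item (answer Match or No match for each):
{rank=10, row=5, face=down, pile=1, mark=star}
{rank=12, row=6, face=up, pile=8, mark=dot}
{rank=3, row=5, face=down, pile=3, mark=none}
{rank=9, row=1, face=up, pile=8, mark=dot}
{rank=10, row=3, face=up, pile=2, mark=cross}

The distinguishing property — face is up AND rank ≥ 6 — holds for all the 'Match' cases and none of the 'No match' cases.
{rank=10, row=5, face=down, pile=1, mark=star}: face is down, rank = 10 — does not pass, so No match.
{rank=12, row=6, face=up, pile=8, mark=dot}: face is up, rank = 12 — satisfies this, so Match.
{rank=3, row=5, face=down, pile=3, mark=none}: face is down, rank = 3 — does not pass, so No match.
{rank=9, row=1, face=up, pile=8, mark=dot}: face is up, rank = 9 — satisfies this, so Match.
{rank=10, row=3, face=up, pile=2, mark=cross}: face is up, rank = 10 — satisfies this, so Match.

No match, Match, No match, Match, Match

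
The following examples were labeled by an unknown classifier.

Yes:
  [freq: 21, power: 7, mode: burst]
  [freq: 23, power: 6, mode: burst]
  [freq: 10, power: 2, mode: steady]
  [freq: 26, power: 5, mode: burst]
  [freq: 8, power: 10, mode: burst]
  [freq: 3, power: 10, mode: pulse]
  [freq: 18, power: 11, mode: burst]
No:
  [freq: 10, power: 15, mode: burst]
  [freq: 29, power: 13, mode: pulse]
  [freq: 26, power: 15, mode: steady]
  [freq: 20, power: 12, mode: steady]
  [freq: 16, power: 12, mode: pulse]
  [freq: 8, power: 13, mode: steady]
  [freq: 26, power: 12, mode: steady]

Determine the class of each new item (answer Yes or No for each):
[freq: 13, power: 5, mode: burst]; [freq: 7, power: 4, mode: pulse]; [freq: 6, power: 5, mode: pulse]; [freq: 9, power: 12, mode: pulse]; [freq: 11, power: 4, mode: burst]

Yes, Yes, Yes, No, Yes

One predicate separates the groups cleanly: power ≤ 11.
[freq: 13, power: 5, mode: burst]: power = 5 — meets the rule, so Yes. [freq: 7, power: 4, mode: pulse]: power = 4 — meets the rule, so Yes. [freq: 6, power: 5, mode: pulse]: power = 5 — meets the rule, so Yes. [freq: 9, power: 12, mode: pulse]: power = 12 — fails the rule, so No. [freq: 11, power: 4, mode: burst]: power = 4 — meets the rule, so Yes.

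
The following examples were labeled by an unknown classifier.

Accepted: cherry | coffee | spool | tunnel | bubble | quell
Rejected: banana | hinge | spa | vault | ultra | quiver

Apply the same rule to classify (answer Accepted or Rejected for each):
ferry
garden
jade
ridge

The pattern is that an item is 'Accepted' exactly when: has a double letter.
ferry — 'rr' doubled, hence Accepted.
garden — no doubled letter, hence Rejected.
jade — no doubled letter, hence Rejected.
ridge — no doubled letter, hence Rejected.

Accepted, Rejected, Rejected, Rejected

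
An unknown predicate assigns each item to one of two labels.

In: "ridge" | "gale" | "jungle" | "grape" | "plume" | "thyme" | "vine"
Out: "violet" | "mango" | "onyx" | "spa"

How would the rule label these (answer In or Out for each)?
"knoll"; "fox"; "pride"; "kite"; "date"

Out, Out, In, In, In

Every 'In' example satisfies: ends with 'e'. None of the 'Out' examples do.
"knoll" — ends with 'l', hence Out. "fox" — ends with 'x', hence Out. "pride" — ends with 'e', hence In. "kite" — ends with 'e', hence In. "date" — ends with 'e', hence In.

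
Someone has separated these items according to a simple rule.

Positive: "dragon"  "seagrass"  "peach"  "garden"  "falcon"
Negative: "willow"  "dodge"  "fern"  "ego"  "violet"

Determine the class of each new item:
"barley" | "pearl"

Positive, Positive

The pattern is that an item is 'Positive' exactly when: contains 'a'.
"barley": has 'a' — fits, so Positive. "pearl": has 'a' — fits, so Positive.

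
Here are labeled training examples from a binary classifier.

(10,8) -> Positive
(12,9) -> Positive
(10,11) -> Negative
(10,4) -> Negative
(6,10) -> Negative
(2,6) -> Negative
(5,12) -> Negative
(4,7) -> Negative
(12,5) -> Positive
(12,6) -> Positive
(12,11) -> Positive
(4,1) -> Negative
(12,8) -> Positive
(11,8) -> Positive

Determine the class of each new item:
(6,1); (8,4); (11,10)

Negative, Negative, Positive

The pattern is that an item is 'Positive' exactly when: first > second AND sum ≥ 16.
Negative: (6,1), since 6 > 1, 6+1 = 7. Negative: (8,4), since 8 > 4, 8+4 = 12. Positive: (11,10), since 11 > 10, 11+10 = 21.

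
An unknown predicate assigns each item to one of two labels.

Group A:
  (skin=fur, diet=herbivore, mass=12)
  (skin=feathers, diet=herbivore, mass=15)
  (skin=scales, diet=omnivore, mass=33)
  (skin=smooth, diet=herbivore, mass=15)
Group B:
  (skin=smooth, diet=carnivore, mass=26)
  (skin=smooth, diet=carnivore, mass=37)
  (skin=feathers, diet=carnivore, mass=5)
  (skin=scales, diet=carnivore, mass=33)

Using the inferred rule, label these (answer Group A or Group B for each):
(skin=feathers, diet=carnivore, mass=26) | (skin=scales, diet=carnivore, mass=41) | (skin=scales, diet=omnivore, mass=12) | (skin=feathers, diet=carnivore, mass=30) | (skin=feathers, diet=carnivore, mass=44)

Group B, Group B, Group A, Group B, Group B

A rule that fits every label: diet is not carnivore — true of each 'Group A' example, false of each 'Group B' one.
(skin=feathers, diet=carnivore, mass=26): diet is carnivore — doesn't match, so Group B. (skin=scales, diet=carnivore, mass=41): diet is carnivore — doesn't match, so Group B. (skin=scales, diet=omnivore, mass=12): diet is omnivore — satisfies this, so Group A. (skin=feathers, diet=carnivore, mass=30): diet is carnivore — doesn't match, so Group B. (skin=feathers, diet=carnivore, mass=44): diet is carnivore — doesn't match, so Group B.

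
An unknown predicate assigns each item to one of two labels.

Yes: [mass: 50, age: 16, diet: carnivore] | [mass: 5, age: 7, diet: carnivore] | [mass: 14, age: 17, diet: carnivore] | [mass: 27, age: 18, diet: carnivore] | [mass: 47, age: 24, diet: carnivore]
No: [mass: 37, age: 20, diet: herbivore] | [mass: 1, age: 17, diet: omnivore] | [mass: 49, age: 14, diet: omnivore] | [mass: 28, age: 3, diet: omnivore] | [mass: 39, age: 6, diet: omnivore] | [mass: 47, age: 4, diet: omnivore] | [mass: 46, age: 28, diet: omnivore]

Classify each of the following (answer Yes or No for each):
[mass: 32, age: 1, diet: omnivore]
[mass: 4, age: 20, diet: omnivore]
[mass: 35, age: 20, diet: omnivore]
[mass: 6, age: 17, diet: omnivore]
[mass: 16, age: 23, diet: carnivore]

The classifier is using: diet is carnivore.
[mass: 32, age: 1, diet: omnivore] — diet is omnivore, hence No. [mass: 4, age: 20, diet: omnivore] — diet is omnivore, hence No. [mass: 35, age: 20, diet: omnivore] — diet is omnivore, hence No. [mass: 6, age: 17, diet: omnivore] — diet is omnivore, hence No. [mass: 16, age: 23, diet: carnivore] — diet is carnivore, hence Yes.

No, No, No, No, Yes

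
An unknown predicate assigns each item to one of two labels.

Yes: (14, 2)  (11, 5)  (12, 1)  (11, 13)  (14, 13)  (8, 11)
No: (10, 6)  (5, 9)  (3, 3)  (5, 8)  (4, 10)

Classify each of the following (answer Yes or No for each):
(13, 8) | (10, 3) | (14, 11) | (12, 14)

The classifier is using: max ≥ 11.
(13, 8) → max 13 → Yes. (10, 3) → max 10 → No. (14, 11) → max 14 → Yes. (12, 14) → max 14 → Yes.

Yes, No, Yes, Yes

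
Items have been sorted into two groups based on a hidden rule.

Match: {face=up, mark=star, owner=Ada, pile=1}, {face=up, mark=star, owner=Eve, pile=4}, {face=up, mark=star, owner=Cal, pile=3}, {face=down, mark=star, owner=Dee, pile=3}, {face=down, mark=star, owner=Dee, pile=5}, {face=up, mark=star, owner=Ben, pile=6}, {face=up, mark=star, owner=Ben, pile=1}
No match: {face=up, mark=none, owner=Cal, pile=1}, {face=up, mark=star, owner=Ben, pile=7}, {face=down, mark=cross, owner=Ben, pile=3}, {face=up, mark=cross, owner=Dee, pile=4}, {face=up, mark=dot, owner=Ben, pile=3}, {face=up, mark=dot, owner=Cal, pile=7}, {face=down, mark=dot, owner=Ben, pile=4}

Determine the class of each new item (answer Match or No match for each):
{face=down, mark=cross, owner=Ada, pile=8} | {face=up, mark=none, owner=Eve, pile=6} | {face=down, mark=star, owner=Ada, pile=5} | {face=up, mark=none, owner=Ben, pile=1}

No match, No match, Match, No match

A rule that fits every label: mark is star AND pile ≤ 6 — true of each 'Match' example, false of each 'No match' one.
{face=down, mark=cross, owner=Ada, pile=8}: mark is cross, pile = 8, doesn't qualify → No match.
{face=up, mark=none, owner=Eve, pile=6}: mark is none, pile = 6, doesn't qualify → No match.
{face=down, mark=star, owner=Ada, pile=5}: mark is star, pile = 5, passes → Match.
{face=up, mark=none, owner=Ben, pile=1}: mark is none, pile = 1, doesn't qualify → No match.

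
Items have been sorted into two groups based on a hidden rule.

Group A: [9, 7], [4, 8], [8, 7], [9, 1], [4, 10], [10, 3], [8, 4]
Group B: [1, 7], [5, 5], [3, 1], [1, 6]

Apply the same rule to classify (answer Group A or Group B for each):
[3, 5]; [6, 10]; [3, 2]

Group B, Group A, Group B

The classifier is using: max ≥ 8.
[3, 5]: Group B (max 5).
[6, 10]: Group A (max 10).
[3, 2]: Group B (max 3).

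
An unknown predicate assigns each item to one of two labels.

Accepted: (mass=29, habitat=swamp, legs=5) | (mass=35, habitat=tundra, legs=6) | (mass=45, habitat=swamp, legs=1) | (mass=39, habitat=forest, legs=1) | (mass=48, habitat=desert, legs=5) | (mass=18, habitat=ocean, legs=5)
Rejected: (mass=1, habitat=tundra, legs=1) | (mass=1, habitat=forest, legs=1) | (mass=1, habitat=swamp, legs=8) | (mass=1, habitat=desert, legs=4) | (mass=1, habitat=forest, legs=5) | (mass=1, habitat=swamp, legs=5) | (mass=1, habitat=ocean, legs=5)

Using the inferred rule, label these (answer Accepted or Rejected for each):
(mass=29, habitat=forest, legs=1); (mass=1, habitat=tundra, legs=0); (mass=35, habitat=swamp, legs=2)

The distinguishing property — mass ≥ 18 — holds for all the 'Accepted' cases and none of the 'Rejected' cases.
(mass=29, habitat=forest, legs=1): mass = 29, fits → Accepted.
(mass=1, habitat=tundra, legs=0): mass = 1, fails the rule → Rejected.
(mass=35, habitat=swamp, legs=2): mass = 35, fits → Accepted.

Accepted, Rejected, Accepted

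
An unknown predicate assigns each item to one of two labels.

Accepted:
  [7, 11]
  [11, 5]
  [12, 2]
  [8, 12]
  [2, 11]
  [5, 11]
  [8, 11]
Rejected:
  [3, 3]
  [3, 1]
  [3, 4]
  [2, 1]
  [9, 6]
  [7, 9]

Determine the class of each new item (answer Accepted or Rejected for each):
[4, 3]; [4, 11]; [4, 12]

Rejected, Accepted, Accepted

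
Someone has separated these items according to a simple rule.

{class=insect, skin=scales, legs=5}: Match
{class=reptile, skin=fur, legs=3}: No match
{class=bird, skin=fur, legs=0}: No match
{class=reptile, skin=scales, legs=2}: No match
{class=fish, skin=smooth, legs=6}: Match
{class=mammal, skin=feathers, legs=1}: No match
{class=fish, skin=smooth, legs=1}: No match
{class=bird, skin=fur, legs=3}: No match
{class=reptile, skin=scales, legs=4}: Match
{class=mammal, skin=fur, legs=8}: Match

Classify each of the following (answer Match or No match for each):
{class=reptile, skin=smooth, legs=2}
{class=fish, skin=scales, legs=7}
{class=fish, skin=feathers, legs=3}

Every 'Match' example satisfies: legs ≥ 4. None of the 'No match' examples do.
{class=reptile, skin=smooth, legs=2}: No match (legs = 2).
{class=fish, skin=scales, legs=7}: Match (legs = 7).
{class=fish, skin=feathers, legs=3}: No match (legs = 3).

No match, Match, No match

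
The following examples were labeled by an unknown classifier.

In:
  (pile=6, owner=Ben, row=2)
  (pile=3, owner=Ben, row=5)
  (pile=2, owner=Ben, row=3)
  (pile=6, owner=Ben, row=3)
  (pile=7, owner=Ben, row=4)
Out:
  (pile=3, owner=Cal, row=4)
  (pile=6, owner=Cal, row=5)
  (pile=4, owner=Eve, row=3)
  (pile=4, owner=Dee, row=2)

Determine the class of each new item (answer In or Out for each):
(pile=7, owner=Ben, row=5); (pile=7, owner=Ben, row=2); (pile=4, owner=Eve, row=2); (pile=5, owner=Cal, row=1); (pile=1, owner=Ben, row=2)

In, In, Out, Out, In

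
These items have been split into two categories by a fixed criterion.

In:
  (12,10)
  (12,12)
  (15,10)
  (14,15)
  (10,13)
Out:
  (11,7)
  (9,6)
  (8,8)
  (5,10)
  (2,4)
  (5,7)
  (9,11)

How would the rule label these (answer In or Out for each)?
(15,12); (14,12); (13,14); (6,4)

A rule that fits every label: sum ≥ 22 — true of each 'In' example, false of each 'Out' one.
(15,12) — 15+12 = 27, hence In. (14,12) — 14+12 = 26, hence In. (13,14) — 13+14 = 27, hence In. (6,4) — 6+4 = 10, hence Out.

In, In, In, Out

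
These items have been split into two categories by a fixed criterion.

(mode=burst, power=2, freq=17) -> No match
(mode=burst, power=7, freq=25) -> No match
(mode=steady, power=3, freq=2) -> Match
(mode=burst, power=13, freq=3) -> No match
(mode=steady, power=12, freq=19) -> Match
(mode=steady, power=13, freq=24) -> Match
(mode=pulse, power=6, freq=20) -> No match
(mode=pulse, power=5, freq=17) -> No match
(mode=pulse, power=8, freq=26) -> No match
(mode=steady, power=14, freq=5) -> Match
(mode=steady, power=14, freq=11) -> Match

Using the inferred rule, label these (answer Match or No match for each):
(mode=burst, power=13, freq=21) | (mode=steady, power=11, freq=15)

Comparing the two groups points to one rule — mode is steady.
(mode=burst, power=13, freq=21): mode is burst, fails the rule → No match. (mode=steady, power=11, freq=15): mode is steady, satisfies this → Match.

No match, Match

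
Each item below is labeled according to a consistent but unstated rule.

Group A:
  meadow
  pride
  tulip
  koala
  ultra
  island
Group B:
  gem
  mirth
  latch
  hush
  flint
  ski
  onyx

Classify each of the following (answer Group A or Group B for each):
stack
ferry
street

Group B, Group B, Group A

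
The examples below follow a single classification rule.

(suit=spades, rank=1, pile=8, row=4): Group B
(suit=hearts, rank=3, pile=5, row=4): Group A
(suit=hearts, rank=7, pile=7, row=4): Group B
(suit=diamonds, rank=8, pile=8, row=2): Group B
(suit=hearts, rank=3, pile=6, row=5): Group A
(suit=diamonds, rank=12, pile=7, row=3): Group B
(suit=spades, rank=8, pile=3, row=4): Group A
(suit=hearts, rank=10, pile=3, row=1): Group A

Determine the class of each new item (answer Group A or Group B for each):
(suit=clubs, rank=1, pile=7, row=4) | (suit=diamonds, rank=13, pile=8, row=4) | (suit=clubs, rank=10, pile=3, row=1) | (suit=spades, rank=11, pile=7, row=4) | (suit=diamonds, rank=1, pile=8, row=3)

Group B, Group B, Group A, Group B, Group B

'Group A' ⟺ pile ≤ 6.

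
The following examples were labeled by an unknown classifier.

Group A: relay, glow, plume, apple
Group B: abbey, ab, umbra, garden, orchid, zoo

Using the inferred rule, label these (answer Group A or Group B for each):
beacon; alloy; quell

Group B, Group A, Group A

Checking candidate rules against both groups, what survives is: contains 'l'.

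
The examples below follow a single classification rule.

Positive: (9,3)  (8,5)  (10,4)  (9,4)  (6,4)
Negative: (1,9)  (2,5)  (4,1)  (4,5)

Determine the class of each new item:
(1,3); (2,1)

Negative, Negative

Rule: first ≥ 5. This holds for each 'Positive' example and fails for each 'Negative' one.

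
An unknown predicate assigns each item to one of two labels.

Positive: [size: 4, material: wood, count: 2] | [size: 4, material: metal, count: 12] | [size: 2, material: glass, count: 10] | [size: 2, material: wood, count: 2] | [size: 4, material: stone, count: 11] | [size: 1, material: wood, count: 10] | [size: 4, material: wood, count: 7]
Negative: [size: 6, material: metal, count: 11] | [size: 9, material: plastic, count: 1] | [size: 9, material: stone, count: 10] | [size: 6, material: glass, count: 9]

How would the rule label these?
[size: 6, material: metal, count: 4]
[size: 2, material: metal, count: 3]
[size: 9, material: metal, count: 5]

Negative, Positive, Negative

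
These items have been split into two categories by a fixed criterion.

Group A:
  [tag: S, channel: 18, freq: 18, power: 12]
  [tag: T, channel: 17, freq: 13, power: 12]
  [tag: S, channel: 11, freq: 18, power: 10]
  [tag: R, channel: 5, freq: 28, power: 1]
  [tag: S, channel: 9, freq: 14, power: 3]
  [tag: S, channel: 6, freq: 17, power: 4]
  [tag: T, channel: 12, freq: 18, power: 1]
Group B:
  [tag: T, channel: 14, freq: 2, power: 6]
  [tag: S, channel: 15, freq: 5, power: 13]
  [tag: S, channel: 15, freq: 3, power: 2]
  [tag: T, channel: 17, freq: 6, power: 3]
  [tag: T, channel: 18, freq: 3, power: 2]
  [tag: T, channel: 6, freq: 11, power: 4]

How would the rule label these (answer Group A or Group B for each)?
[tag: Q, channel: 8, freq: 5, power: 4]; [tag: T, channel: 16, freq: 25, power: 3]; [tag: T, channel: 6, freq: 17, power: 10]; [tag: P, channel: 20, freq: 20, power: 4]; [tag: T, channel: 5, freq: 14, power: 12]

The pattern is that an item is 'Group A' exactly when: freq ≥ 13.

Group B, Group A, Group A, Group A, Group A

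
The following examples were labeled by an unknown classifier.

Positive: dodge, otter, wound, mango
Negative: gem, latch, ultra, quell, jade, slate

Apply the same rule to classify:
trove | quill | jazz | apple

Rule: contains 'o'. This holds for each 'Positive' example and fails for each 'Negative' one.

Positive, Negative, Negative, Negative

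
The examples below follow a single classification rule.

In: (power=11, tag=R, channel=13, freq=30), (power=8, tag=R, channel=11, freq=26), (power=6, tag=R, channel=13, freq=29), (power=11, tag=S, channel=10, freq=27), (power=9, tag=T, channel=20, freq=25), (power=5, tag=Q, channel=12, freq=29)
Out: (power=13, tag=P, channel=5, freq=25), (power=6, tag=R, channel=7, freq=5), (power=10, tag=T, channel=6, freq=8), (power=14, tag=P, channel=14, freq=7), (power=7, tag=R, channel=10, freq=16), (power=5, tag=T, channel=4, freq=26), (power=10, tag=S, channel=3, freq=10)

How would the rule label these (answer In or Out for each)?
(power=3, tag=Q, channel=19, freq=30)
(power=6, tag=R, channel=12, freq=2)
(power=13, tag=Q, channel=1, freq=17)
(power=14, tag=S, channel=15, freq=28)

In, Out, Out, In

The distinguishing property — channel ≥ 6 AND freq ≥ 25 — holds for all the 'In' cases and none of the 'Out' cases.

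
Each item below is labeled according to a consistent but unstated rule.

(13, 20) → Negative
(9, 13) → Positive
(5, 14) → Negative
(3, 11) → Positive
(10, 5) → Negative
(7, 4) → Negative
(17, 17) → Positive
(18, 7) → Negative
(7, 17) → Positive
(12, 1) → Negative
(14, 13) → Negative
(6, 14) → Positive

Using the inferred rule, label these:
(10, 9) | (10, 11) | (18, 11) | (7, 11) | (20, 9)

Negative, Negative, Negative, Positive, Negative

One predicate separates the groups cleanly: sum is even.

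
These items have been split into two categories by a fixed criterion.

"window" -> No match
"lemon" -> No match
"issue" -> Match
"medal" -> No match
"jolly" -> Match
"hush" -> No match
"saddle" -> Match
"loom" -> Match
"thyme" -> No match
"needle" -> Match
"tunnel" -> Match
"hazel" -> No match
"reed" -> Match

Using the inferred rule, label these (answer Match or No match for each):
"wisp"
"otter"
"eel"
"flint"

No match, Match, Match, No match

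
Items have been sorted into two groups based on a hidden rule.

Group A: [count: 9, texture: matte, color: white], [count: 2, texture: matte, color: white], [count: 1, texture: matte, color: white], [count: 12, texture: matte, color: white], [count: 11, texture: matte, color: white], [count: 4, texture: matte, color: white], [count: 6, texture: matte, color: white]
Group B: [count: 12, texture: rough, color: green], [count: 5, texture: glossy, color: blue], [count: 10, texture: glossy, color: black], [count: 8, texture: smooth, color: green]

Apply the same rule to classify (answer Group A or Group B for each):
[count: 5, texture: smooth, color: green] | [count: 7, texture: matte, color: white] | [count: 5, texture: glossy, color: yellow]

The classifier is using: color is white.

Group B, Group A, Group B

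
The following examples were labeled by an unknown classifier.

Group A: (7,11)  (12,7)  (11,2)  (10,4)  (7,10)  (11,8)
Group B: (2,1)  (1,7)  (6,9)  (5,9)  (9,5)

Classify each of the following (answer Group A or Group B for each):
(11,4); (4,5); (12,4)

The classifier is using: max ≥ 10.
(11,4): max 11 — passes, so Group A.
(4,5): max 5 — does not pass, so Group B.
(12,4): max 12 — passes, so Group A.

Group A, Group B, Group A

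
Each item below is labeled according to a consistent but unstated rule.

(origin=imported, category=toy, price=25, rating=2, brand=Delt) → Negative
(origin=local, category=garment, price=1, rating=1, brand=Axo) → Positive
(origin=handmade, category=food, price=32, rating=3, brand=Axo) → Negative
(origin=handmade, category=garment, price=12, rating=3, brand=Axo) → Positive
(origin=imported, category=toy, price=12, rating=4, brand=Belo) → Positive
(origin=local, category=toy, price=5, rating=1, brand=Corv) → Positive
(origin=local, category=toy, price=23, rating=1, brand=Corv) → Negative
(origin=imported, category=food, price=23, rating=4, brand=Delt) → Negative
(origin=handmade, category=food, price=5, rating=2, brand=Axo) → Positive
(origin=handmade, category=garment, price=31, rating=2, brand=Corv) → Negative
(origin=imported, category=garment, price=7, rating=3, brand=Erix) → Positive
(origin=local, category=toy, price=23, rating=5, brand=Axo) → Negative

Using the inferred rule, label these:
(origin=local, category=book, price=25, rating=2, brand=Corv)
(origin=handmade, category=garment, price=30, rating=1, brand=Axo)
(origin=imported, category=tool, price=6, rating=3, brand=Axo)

The common property of the 'Positive' items is: price ≤ 12. No 'Negative' item has it.
Negative: (origin=local, category=book, price=25, rating=2, brand=Corv), since price = 25.
Negative: (origin=handmade, category=garment, price=30, rating=1, brand=Axo), since price = 30.
Positive: (origin=imported, category=tool, price=6, rating=3, brand=Axo), since price = 6.

Negative, Negative, Positive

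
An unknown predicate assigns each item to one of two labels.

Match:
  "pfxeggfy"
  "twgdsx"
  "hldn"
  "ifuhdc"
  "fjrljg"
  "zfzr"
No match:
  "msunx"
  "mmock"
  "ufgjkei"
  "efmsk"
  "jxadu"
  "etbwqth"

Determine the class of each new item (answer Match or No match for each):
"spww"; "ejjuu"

Match, No match

Rule: even length. This holds for each 'Match' example and fails for each 'No match' one.
"spww": length 4, satisfies this → Match. "ejjuu": length 5, doesn't qualify → No match.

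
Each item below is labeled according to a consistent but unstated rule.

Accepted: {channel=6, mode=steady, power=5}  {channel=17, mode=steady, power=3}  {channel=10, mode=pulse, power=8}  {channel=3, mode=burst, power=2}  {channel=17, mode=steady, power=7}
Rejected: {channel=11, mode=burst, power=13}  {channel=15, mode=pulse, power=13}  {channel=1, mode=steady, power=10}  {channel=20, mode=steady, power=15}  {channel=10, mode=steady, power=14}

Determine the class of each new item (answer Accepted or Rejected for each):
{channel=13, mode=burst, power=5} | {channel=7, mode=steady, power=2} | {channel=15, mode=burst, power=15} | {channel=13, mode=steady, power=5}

One predicate separates the groups cleanly: power ≤ 8.
{channel=13, mode=burst, power=5} → power = 5 → Accepted. {channel=7, mode=steady, power=2} → power = 2 → Accepted. {channel=15, mode=burst, power=15} → power = 15 → Rejected. {channel=13, mode=steady, power=5} → power = 5 → Accepted.

Accepted, Accepted, Rejected, Accepted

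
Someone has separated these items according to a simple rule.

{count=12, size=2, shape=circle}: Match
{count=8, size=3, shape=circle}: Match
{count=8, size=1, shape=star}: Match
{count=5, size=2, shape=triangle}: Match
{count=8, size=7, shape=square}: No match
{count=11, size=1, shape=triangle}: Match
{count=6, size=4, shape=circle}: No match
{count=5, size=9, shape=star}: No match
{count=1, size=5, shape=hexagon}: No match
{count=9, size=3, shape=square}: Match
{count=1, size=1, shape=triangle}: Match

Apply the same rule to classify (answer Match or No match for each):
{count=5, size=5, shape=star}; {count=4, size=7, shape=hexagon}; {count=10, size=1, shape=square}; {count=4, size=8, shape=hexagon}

No match, No match, Match, No match

The pattern is that an item is 'Match' exactly when: size ≤ 3.
{count=5, size=5, shape=star} → size = 5 → No match. {count=4, size=7, shape=hexagon} → size = 7 → No match. {count=10, size=1, shape=square} → size = 1 → Match. {count=4, size=8, shape=hexagon} → size = 8 → No match.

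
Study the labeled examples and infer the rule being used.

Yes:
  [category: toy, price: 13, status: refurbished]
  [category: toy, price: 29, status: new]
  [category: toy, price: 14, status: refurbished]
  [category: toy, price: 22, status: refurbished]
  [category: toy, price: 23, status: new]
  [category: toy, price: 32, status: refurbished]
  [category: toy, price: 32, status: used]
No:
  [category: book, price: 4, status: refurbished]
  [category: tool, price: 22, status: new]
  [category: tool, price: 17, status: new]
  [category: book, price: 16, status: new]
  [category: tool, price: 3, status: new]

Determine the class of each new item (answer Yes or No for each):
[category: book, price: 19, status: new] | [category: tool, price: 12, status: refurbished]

The pattern is that an item is 'Yes' exactly when: category is toy.
[category: book, price: 19, status: new]: No (category is book).
[category: tool, price: 12, status: refurbished]: No (category is tool).

No, No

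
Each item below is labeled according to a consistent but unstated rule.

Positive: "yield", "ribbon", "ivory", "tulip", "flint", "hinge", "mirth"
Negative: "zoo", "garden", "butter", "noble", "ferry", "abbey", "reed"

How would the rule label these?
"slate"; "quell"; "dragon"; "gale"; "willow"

Rule: contains 'i'. This holds for each 'Positive' example and fails for each 'Negative' one.
"slate" → no 'i' → Negative.
"quell" → no 'i' → Negative.
"dragon" → no 'i' → Negative.
"gale" → no 'i' → Negative.
"willow" → has 'i' → Positive.

Negative, Negative, Negative, Negative, Positive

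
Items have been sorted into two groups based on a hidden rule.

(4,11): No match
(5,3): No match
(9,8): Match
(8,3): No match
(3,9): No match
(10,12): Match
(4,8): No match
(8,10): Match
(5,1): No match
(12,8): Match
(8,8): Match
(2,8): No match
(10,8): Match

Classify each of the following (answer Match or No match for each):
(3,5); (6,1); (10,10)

The rule appears to be: sum ≥ 16.
(3,5) — 3+5 = 8, hence No match.
(6,1) — 6+1 = 7, hence No match.
(10,10) — 10+10 = 20, hence Match.

No match, No match, Match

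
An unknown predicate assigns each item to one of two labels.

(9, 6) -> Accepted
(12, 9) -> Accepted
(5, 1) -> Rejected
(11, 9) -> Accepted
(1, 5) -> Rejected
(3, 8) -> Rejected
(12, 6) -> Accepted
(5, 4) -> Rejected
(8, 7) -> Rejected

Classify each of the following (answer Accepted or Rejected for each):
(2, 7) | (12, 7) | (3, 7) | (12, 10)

All 'Accepted' examples share one property — first ≥ 9 — and every 'Rejected' example lacks it.

Rejected, Accepted, Rejected, Accepted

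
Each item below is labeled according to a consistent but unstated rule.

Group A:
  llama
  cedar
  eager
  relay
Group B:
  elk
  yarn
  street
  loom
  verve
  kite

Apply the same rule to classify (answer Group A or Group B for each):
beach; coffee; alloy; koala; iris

Group A, Group B, Group A, Group A, Group B

The pattern is that an item is 'Group A' exactly when: odd length AND contains 'a'.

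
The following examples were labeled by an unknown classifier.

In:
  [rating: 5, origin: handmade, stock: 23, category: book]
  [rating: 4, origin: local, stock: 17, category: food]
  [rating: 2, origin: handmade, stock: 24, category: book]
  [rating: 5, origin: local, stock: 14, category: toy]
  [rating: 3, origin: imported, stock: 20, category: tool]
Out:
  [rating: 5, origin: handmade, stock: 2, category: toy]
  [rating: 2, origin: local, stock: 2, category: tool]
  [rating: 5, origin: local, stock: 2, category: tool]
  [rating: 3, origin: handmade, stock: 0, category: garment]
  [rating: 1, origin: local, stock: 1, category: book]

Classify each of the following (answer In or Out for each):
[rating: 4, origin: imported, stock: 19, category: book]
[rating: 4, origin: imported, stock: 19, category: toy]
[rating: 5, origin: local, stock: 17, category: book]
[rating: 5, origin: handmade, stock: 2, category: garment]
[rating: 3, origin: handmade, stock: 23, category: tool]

In, In, In, Out, In

The common property of the 'In' items is: stock ≥ 14. No 'Out' item has it.
[rating: 4, origin: imported, stock: 19, category: book] — stock = 19, hence In. [rating: 4, origin: imported, stock: 19, category: toy] — stock = 19, hence In. [rating: 5, origin: local, stock: 17, category: book] — stock = 17, hence In. [rating: 5, origin: handmade, stock: 2, category: garment] — stock = 2, hence Out. [rating: 3, origin: handmade, stock: 23, category: tool] — stock = 23, hence In.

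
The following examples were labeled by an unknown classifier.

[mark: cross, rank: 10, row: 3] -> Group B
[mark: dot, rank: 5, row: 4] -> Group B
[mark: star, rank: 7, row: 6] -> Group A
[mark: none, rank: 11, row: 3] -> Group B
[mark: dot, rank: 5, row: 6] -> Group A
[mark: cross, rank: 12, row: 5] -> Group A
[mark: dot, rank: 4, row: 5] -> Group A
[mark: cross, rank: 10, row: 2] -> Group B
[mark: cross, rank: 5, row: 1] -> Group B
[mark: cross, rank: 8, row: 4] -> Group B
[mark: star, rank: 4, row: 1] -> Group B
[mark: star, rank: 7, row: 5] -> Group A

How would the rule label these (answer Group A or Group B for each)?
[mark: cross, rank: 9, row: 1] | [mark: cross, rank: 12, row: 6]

The classifier is using: row ≥ 5.
[mark: cross, rank: 9, row: 1] — row = 1, hence Group B. [mark: cross, rank: 12, row: 6] — row = 6, hence Group A.

Group B, Group A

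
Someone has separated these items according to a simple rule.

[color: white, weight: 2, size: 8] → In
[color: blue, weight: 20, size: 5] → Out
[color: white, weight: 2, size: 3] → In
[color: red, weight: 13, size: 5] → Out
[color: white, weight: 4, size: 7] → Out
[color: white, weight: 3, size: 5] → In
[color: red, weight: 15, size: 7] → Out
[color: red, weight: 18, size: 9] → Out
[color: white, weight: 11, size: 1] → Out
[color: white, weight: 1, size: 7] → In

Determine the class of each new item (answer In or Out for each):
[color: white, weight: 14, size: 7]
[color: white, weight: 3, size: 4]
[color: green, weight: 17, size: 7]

The rule appears to be: weight ≤ 3.
[color: white, weight: 14, size: 7] — weight = 14, hence Out. [color: white, weight: 3, size: 4] — weight = 3, hence In. [color: green, weight: 17, size: 7] — weight = 17, hence Out.

Out, In, Out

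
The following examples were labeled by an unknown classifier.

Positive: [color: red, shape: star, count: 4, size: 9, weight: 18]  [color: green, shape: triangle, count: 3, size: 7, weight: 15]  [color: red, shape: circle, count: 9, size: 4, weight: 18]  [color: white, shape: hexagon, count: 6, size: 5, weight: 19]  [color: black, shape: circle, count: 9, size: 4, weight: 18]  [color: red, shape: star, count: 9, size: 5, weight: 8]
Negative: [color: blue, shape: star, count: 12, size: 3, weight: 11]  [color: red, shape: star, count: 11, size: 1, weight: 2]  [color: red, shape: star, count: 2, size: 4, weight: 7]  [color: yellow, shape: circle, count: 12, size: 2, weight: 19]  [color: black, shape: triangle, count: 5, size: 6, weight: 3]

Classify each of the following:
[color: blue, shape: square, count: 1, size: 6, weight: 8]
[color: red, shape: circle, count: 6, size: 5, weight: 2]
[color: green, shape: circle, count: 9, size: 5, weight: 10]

'Positive' ⟺ weight ≥ 8 AND size ≥ 4.
[color: blue, shape: square, count: 1, size: 6, weight: 8]: Positive (weight = 8, size = 6). [color: red, shape: circle, count: 6, size: 5, weight: 2]: Negative (weight = 2, size = 5). [color: green, shape: circle, count: 9, size: 5, weight: 10]: Positive (weight = 10, size = 5).

Positive, Negative, Positive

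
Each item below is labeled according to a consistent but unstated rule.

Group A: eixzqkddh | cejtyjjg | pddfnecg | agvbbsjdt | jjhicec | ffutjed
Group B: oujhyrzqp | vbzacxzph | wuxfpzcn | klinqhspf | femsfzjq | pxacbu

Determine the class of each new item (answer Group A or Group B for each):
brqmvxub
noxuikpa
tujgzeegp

Group B, Group B, Group A

One predicate separates the groups cleanly: has a double letter.
Group B: brqmvxub, since no doubled letter.
Group B: noxuikpa, since no doubled letter.
Group A: tujgzeegp, since 'ee' doubled.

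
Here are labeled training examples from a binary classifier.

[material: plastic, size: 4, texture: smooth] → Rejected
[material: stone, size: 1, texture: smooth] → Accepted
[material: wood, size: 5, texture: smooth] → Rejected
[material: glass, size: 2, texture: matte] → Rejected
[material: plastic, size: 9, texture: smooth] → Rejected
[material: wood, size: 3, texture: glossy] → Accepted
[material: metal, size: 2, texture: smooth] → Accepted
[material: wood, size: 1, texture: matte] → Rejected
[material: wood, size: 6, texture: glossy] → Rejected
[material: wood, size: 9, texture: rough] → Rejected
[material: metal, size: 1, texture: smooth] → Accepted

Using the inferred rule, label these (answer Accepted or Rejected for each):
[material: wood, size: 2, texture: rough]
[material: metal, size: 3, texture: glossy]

The common property of the 'Accepted' items is: texture is not matte AND size ≤ 3. No 'Rejected' item has it.
Accepted: [material: wood, size: 2, texture: rough], since texture is rough, size = 2.
Accepted: [material: metal, size: 3, texture: glossy], since texture is glossy, size = 3.

Accepted, Accepted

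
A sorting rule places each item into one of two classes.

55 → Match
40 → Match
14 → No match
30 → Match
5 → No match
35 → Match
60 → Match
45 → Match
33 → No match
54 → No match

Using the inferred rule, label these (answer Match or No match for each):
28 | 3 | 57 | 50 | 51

'Match' ⟺ multiple of 5 AND at least 14.
28: 28 = 5·5 + 3, 28 ≥ 14 — does not fit, so No match. 3: 3 = 5·0 + 3, 3 < 14 — does not fit, so No match. 57: 57 = 5·11 + 2, 57 ≥ 14 — does not fit, so No match. 50: 50 = 5·10, 50 ≥ 14 — satisfies this, so Match. 51: 51 = 5·10 + 1, 51 ≥ 14 — does not fit, so No match.

No match, No match, No match, Match, No match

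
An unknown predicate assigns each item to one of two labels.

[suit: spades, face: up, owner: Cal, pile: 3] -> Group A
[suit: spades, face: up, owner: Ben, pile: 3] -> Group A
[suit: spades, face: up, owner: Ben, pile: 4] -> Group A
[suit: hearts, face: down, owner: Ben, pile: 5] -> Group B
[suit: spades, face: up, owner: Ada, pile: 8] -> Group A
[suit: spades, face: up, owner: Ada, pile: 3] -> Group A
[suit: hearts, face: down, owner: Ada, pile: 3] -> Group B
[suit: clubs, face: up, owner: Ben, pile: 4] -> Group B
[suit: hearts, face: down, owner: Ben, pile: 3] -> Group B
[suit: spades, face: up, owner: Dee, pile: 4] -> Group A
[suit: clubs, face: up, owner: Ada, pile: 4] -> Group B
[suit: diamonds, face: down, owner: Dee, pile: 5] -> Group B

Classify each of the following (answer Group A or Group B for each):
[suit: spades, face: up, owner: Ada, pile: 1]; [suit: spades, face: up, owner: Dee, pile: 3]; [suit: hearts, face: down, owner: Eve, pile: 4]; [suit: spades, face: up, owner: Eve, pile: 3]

The simplest hypothesis consistent with all the labels is: suit is spades.

Group A, Group A, Group B, Group A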